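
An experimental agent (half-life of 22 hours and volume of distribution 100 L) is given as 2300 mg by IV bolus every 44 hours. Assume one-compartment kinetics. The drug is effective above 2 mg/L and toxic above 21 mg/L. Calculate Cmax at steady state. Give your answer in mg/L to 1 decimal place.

30.7 mg/L

The dosing interval is 2 half-lives, so f = 2^(−2) = 0.25.
At steady state, R = 1/(1 − 0.25) = 4/3.
Single-dose peak C₀ = D/Vd = 2300/100 = 23 mg/L.
Steady-state peak Cmax,ss = C₀·R = 23 × 4/3 ≈ 30.667 mg/L.
Peak 30.7 mg/L vs MTC 21 mg/L: exceeds toxic threshold.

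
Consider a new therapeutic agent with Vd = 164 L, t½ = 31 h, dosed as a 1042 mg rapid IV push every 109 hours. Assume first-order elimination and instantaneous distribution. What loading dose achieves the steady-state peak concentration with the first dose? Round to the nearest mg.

f = (1/2)^(109/31) ≈ 0.087406; accumulation ratio R = 1/(1−f) ≈ 1.09578.
Loading dose to hit Cmax,ss on first dose: D_load = D_maint·R ≈ 1042 × 1.09578 ≈ 1141.80 mg.

1142 mg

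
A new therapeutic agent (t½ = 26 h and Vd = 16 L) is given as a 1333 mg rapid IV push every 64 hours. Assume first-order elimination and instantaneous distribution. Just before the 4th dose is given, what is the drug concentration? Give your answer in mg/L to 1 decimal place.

f = (1/2)^(τ/t½) = (1/2)^(64/26) ≈ 0.1816.
C₀ = D/Vd = 1333/16 ≈ 83.312 mg/L.
Before the 4th dose, 3 doses have been given. Superposition: Cmin = C₀·(f + f² + … + f^3).
≈ 83.312 × (0.1816 + 0.0330 + 0.0060) ≈ 83.312 × 0.2206 ≈ 18.379 mg/L.

18.4 mg/L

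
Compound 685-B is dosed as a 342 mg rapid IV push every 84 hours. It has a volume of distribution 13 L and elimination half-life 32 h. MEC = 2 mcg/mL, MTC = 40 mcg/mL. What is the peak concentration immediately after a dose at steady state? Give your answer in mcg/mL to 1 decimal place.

31.4 mcg/mL

Over one 84-h interval, 84/32 ≈ 2.625 half-lives elapse, leaving f ≈ 0.1621 of each dose.
Accumulation ratio R = 1/(1 − f) ≈ 1/0.8379 ≈ 1.1935.
Single-dose peak C₀ = D/Vd = 342/13 ≈ 26.308 mcg/mL.
Cmax,ss = C₀/(1 − f) ≈ 26.308/0.8379 ≈ 31.398 mcg/mL.
Peak 31.4 mcg/mL vs MTC 40 mcg/mL: below toxic threshold.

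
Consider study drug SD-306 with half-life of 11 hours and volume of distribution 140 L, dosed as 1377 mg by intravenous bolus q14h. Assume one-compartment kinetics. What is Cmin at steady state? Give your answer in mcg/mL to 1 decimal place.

6.9 mcg/mL

Over one 14-h interval, 14/11 ≈ 1.2727 half-lives elapse, leaving f ≈ 0.4139 of each dose.
Accumulation ratio R = 1/(1 − f) ≈ 1/0.5861 ≈ 1.7062.
Single-dose peak C₀ = D/Vd = 1377/140 ≈ 9.836 mcg/mL.
Steady-state peak Cmax,ss = C₀·R ≈ 9.836 × 1.7062 ≈ 16.782 mcg/mL.
Steady-state trough Cmin,ss = Cmax,ss·f ≈ 16.782 × 0.4139 ≈ 6.946 mcg/mL.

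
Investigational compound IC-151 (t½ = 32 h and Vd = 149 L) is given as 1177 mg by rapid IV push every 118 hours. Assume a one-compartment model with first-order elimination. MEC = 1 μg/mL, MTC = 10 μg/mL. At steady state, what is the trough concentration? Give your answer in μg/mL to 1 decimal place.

0.7 μg/mL

k = ln2/t½ = ln2/32 ≈ 0.021661 h⁻¹; fraction remaining f = e^(−kτ) = e^(−0.021661×118) ≈ 0.0776.
At steady state, accumulation factor R = 1/(1 − e^(−kτ)) ≈ 1.0841.
Each bolus raises the concentration by D/Vd = 1177/149 ≈ 7.899 μg/mL.
Cmax,ss = C₀/(1 − f) ≈ 7.899/0.9224 ≈ 8.564 μg/mL.
One interval later, Cmin,ss = Cmax,ss·e^(−kτ) ≈ 8.564 × 0.0776 ≈ 0.665 μg/mL.
Trough 0.7 μg/mL vs MEC 1 μg/mL: subtherapeutic.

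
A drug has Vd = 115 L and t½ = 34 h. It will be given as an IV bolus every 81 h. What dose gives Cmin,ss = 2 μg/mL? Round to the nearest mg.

969 mg

τ/t½ = 81/34 ≈ 2.3824, so f = (1/2)^(81/34) ≈ 0.191796.
Cmin,ss = (D/Vd)·f/(1−f), so D = Cmin,ss·Vd·(1−f)/f.
D = 2 × 115 × (1−f)/f ≈ 2 × 115 × 4.21387 ≈ 969.19 mg.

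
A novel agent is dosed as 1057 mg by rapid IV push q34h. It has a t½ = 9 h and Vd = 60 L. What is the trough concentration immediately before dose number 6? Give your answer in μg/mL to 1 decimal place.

f = (1/2)^(τ/t½) = (1/2)^(34/9) ≈ 0.0729.
C₀ = D/Vd = 1057/60 ≈ 17.617 μg/mL.
Before the 6th dose, 5 doses have been given. Superposition: Cmin = C₀·(f + f² + … + f^5).
≈ 17.617 × (0.0729 + 0.0053 + 0.0004 + 0.0000 + 0.0000) ≈ 17.617 × 0.0786 ≈ 1.385 μg/mL.

1.4 μg/mL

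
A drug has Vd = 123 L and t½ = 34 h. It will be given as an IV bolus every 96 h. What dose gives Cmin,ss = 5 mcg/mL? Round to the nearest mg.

τ/t½ = 96/34 ≈ 2.8235, so f = (1/2)^(96/34) ≈ 0.141264.
Cmin,ss = (D/Vd)·f/(1−f), so D = Cmin,ss·Vd·(1−f)/f.
D = 5 × 123 × (1−f)/f ≈ 5 × 123 × 6.07894 ≈ 3738.55 mg.

3739 mg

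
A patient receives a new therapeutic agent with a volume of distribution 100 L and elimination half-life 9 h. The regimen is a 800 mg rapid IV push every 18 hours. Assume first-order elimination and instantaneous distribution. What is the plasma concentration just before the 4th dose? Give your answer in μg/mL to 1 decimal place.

2.6 μg/mL

f = (1/2)^(τ/t½) = (1/2)^(18/9) ≈ 0.2500.
C₀ = D/Vd = 800/100 ≈ 8.000 μg/mL.
Before the 4th dose, 3 doses have been given. Superposition: Cmin = C₀·(f + f² + … + f^3).
≈ 8.000 × (0.2500 + 0.0625 + 0.0156) ≈ 8.000 × 0.3281 ≈ 2.625 μg/mL.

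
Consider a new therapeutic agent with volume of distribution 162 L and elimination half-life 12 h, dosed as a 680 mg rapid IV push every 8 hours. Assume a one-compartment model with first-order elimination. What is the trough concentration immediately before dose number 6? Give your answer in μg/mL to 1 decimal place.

6.4 μg/mL

f = (1/2)^(τ/t½) = (1/2)^(8/12) ≈ 0.6300.
C₀ = D/Vd = 680/162 ≈ 4.198 μg/mL.
Before the 6th dose, 5 doses have been given. Superposition: Cmin = C₀·(f + f² + … + f^5).
≈ 4.198 × (0.6300 + 0.3969 + 0.2500 + 0.1575 + 0.0992) ≈ 4.198 × 1.5336 ≈ 6.438 μg/mL.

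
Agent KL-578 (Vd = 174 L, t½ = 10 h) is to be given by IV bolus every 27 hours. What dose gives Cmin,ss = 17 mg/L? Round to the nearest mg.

16263 mg

τ/t½ = 27/10 ≈ 2.7, so f = (1/2)^(27/10) ≈ 0.153893.
Cmin,ss = (D/Vd)·f/(1−f), so D = Cmin,ss·Vd·(1−f)/f.
D = 17 × 174 × (1−f)/f ≈ 17 × 174 × 5.49802 ≈ 16263.14 mg.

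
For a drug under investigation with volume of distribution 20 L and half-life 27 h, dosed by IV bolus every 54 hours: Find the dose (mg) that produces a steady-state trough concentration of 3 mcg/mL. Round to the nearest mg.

τ/t½ = 54/27 ≈ 2, so f = (1/2)^(54/27) ≈ 0.250000.
Cmin,ss = (D/Vd)·f/(1−f), so D = Cmin,ss·Vd·(1−f)/f.
D = 3 × 20 × (1−f)/f ≈ 3 × 20 × 3.00000 ≈ 180.00 mg.

180 mg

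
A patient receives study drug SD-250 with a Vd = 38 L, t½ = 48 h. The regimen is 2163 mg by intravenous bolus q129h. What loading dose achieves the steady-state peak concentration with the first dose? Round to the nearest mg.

f = (1/2)^(129/48) ≈ 0.155232; accumulation ratio R = 1/(1−f) ≈ 1.18376.
Loading dose to hit Cmax,ss on first dose: D_load = D_maint·R ≈ 2163 × 1.18376 ≈ 2560.47 mg.

2560 mg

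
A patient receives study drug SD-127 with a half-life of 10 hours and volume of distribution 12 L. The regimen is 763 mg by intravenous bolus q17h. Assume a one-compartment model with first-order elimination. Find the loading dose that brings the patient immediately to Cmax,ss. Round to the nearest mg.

1102 mg

f = (1/2)^(17/10) ≈ 0.307786; accumulation ratio R = 1/(1−f) ≈ 1.44464.
Loading dose to hit Cmax,ss on first dose: D_load = D_maint·R ≈ 763 × 1.44464 ≈ 1102.26 mg.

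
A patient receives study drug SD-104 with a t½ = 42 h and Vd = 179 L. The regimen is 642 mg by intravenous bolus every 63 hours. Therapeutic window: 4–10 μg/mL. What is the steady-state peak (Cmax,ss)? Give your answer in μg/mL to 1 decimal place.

5.5 μg/mL

τ/t½ = 63/42 ≈ 1.5, so fraction remaining f = (1/2)^(63/42) ≈ 0.3536.
Accumulation ratio R = 1/(1 − f) ≈ 1/0.6464 ≈ 1.5470.
Single-dose peak C₀ = D/Vd = 642/179 ≈ 3.587 μg/mL.
Steady-state peak Cmax,ss = C₀·R ≈ 3.587 × 1.5470 ≈ 5.549 μg/mL.
Peak 5.5 μg/mL vs MTC 10 μg/mL: below toxic threshold.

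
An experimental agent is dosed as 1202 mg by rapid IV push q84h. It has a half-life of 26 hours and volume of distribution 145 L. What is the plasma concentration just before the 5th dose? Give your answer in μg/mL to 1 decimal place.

f = (1/2)^(τ/t½) = (1/2)^(84/26) ≈ 0.1065.
C₀ = D/Vd = 1202/145 ≈ 8.290 μg/mL.
Before the 5th dose, 4 doses have been given. Superposition: Cmin = C₀·(f + f² + … + f^4).
≈ 8.290 × (0.1065 + 0.0113 + 0.0012 + 0.0001) ≈ 8.290 × 0.1191 ≈ 0.987 μg/mL.

1.0 μg/mL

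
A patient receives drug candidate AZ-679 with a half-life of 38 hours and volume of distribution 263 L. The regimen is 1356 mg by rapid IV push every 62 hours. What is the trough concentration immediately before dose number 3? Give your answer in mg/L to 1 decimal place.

2.2 mg/L

f = (1/2)^(τ/t½) = (1/2)^(62/38) ≈ 0.3227.
C₀ = D/Vd = 1356/263 ≈ 5.156 mg/L.
Before the 3rd dose, 2 doses have been given. Superposition: Cmin = C₀·(f + f²).
≈ 5.156 × (0.3227 + 0.1041) ≈ 5.156 × 0.4268 ≈ 2.201 mg/L.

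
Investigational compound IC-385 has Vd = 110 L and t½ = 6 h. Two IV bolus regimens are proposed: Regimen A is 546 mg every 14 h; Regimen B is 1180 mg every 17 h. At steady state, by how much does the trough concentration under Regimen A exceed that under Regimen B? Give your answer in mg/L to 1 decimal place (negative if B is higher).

-0.5 mg/L

Regimen A: f = (1/2)^(14/6) ≈ 0.1984; Cmin,ss = (546/110)·f/(1−f) ≈ 1.229 mg/L.
Regimen B: f = (1/2)^(17/6) ≈ 0.1403; Cmin,ss = (1180/110)·f/(1−f) ≈ 1.751 mg/L.
Difference ≈ 1.229 − 1.751 ≈ -0.522 mg/L.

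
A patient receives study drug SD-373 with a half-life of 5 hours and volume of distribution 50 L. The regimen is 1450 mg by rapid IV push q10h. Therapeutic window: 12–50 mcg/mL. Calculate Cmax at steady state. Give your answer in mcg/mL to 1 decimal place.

τ = 10 h = 2 half-lives, so f = (1/2)^2 = 0.25.
Accumulation ratio R = 1/(1 − f) = 1/0.75 = 4/3.
Single-dose peak C₀ = D/Vd = 1450/50 = 29 mcg/mL.
Steady-state peak Cmax,ss = C₀·R = 29 × 4/3 ≈ 38.667 mcg/mL.
Peak 38.7 mcg/mL vs MTC 50 mcg/mL: below toxic threshold.

38.7 mcg/mL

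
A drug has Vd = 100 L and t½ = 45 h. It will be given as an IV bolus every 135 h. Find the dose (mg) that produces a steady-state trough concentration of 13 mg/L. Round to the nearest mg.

τ/t½ = 135/45 ≈ 3, so f = (1/2)^(135/45) ≈ 0.125000.
Cmin,ss = (D/Vd)·f/(1−f), so D = Cmin,ss·Vd·(1−f)/f.
D = 13 × 100 × (1−f)/f ≈ 13 × 100 × 7.00000 ≈ 9100.00 mg.

9100 mg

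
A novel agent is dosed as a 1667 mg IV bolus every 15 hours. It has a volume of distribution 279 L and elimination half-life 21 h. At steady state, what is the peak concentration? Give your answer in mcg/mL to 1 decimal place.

15.3 mcg/mL

k = ln2/t½ = ln2/21 ≈ 0.033007 h⁻¹; fraction remaining f = e^(−kτ) = e^(−0.033007×15) ≈ 0.6095.
At steady state, accumulation factor R = 1/(1 − e^(−kτ)) ≈ 2.5608.
Each bolus raises the concentration by D/Vd = 1667/279 ≈ 5.975 mcg/mL.
Steady-state peak Cmax,ss = C₀·R ≈ 5.975 × 2.5608 ≈ 15.301 mcg/mL.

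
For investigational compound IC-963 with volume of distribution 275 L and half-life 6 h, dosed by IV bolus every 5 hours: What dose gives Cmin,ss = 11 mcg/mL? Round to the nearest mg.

τ/t½ = 5/6 ≈ 0.83333, so f = (1/2)^(5/6) ≈ 0.561231.
Cmin,ss = (D/Vd)·f/(1−f), so D = Cmin,ss·Vd·(1−f)/f.
D = 11 × 275 × (1−f)/f ≈ 11 × 275 × 0.78180 ≈ 2364.95 mg.

2365 mg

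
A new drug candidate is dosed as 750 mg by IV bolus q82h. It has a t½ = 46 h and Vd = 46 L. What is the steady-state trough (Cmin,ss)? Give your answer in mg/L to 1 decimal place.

k = ln2/t½ = ln2/46 ≈ 0.015068 h⁻¹; fraction remaining f = e^(−kτ) = e^(−0.015068×82) ≈ 0.2907.
Accumulation ratio R = 1/(1 − f) ≈ 1/0.7093 ≈ 1.4098.
Single-dose peak C₀ = D/Vd = 750/46 ≈ 16.304 mg/L.
Steady-state peak Cmax,ss = C₀·R ≈ 16.304 × 1.4098 ≈ 22.985 mg/L.
Steady-state trough Cmin,ss = Cmax,ss·f ≈ 22.985 × 0.2907 ≈ 6.682 mg/L.

6.7 mg/L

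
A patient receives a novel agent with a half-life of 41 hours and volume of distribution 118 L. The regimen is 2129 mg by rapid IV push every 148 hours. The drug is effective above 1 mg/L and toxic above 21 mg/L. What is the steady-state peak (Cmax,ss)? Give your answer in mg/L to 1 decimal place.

k = ln2/t½ = ln2/41 ≈ 0.016906 h⁻¹; fraction remaining f = e^(−kτ) = e^(−0.016906×148) ≈ 0.0819.
Accumulation ratio R = 1/(1 − f) ≈ 1/0.9181 ≈ 1.0892.
Single-dose peak C₀ = D/Vd = 2129/118 ≈ 18.042 mg/L.
Steady-state peak Cmax,ss = C₀·R ≈ 18.042 × 1.0892 ≈ 19.651 mg/L.
Peak 19.7 mg/L vs MTC 21 mg/L: below toxic threshold.

19.7 mg/L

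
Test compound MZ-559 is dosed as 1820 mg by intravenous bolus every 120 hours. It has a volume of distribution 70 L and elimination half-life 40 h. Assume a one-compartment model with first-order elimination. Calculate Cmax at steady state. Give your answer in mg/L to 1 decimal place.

29.7 mg/L

The dosing interval is 3 half-lives, so f = 2^(−3) = 0.125.
Accumulation ratio R = 1/(1 − f) = 1/0.875 = 8/7.
Single-dose peak C₀ = D/Vd = 1820/70 = 26 mg/L.
Steady-state peak Cmax,ss = C₀·R = 26 × 8/7 ≈ 29.714 mg/L.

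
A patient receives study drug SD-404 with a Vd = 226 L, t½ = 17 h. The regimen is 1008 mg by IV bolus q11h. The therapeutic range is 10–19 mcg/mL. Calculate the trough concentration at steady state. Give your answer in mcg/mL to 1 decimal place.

7.9 mcg/mL

τ/t½ = 11/17 ≈ 0.64706, so fraction remaining f = (1/2)^(11/17) ≈ 0.6386.
Each bolus raises the concentration by D/Vd = 1008/226 ≈ 4.460 mcg/mL.
Steady-state trough Cmin,ss = C₀·f/(1−f) ≈ 4.460 × 0.6386/0.3614 ≈ 7.881 mcg/mL.
Trough 7.9 mcg/mL vs MEC 10 mcg/mL: subtherapeutic.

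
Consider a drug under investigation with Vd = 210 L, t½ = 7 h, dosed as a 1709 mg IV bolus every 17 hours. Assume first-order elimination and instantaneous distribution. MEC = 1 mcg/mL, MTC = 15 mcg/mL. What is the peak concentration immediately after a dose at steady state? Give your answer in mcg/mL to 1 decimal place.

k = ln2/t½ = ln2/7 ≈ 0.099021 h⁻¹; fraction remaining f = e^(−kτ) = e^(−0.099021×17) ≈ 0.1857.
At steady state, accumulation factor R = 1/(1 − e^(−kτ)) ≈ 1.2280.
Single-dose peak C₀ = D/Vd = 1709/210 ≈ 8.138 mcg/mL.
Steady-state peak Cmax,ss = C₀·R ≈ 8.138 × 1.2280 ≈ 9.993 mcg/mL.
Peak 10.0 mcg/mL vs MTC 15 mcg/mL: below toxic threshold.

10.0 mcg/mL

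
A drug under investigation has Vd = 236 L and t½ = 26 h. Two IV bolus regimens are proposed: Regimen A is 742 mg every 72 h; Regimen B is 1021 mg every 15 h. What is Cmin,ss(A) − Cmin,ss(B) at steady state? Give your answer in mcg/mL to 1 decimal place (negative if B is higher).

-8.3 mcg/mL

Regimen A: f = (1/2)^(72/26) ≈ 0.1467; Cmin,ss = (742/236)·f/(1−f) ≈ 0.541 mcg/mL.
Regimen B: f = (1/2)^(15/26) ≈ 0.6704; Cmin,ss = (1021/236)·f/(1−f) ≈ 8.800 mcg/mL.
Difference ≈ 0.541 − 8.800 ≈ -8.259 mcg/mL.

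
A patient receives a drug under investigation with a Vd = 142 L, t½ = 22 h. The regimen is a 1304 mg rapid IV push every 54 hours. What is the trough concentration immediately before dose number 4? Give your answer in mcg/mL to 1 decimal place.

f = (1/2)^(τ/t½) = (1/2)^(54/22) ≈ 0.1824.
C₀ = D/Vd = 1304/142 ≈ 9.183 mcg/mL.
Before the 4th dose, 3 doses have been given. Superposition: Cmin = C₀·(f + f² + … + f^3).
≈ 9.183 × (0.1824 + 0.0333 + 0.0061) ≈ 9.183 × 0.2218 ≈ 2.037 mcg/mL.

2.0 mcg/mL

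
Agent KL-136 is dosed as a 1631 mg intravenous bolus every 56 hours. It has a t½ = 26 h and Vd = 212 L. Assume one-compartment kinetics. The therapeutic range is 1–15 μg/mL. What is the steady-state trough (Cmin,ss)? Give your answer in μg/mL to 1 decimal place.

τ/t½ = 56/26 ≈ 2.1538, so fraction remaining f = (1/2)^(56/26) ≈ 0.2247.
At steady state, accumulation factor R = 1/(1 − e^(−kτ)) ≈ 1.2898.
Each bolus raises the concentration by D/Vd = 1631/212 ≈ 7.693 μg/mL.
Cmax,ss = C₀/(1 − f) ≈ 7.693/0.7753 ≈ 9.923 μg/mL.
Steady-state trough Cmin,ss = Cmax,ss·f ≈ 9.923 × 0.2247 ≈ 2.230 μg/mL.
Trough 2.2 μg/mL vs MEC 1 μg/mL: adequate.

2.2 μg/mL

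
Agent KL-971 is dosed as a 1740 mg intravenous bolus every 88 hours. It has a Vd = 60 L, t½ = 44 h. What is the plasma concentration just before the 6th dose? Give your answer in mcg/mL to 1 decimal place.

9.7 mcg/mL

f = (1/2)^(τ/t½) = (1/2)^(88/44) ≈ 0.2500.
C₀ = D/Vd = 1740/60 ≈ 29.000 mcg/mL.
Before the 6th dose, 5 doses have been given. Superposition: Cmin = C₀·(f + f² + … + f^5).
≈ 29.000 × (0.2500 + 0.0625 + 0.0156 + 0.0039 + 0.0010) ≈ 29.000 × 0.3330 ≈ 9.657 mcg/mL.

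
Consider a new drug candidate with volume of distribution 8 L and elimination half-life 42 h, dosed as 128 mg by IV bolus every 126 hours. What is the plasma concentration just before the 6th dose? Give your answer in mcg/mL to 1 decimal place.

2.3 mcg/mL

f = (1/2)^(τ/t½) = (1/2)^(126/42) ≈ 0.1250.
C₀ = D/Vd = 128/8 ≈ 16.000 mcg/mL.
Before the 6th dose, 5 doses have been given. Superposition: Cmin = C₀·(f + f² + … + f^5).
≈ 16.000 × (0.1250 + 0.0156 + 0.0020 + 0.0002 + 0.0000) ≈ 16.000 × 0.1428 ≈ 2.285 mcg/mL.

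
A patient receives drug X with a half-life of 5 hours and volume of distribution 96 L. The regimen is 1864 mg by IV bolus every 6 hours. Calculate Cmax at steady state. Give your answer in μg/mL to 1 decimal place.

τ/t½ = 6/5 ≈ 1.2, so fraction remaining f = (1/2)^(6/5) ≈ 0.4353.
Accumulation ratio R = 1/(1 − f) ≈ 1/0.5647 ≈ 1.7709.
Single-dose peak C₀ = D/Vd = 1864/96 ≈ 19.417 μg/mL.
Steady-state peak Cmax,ss = C₀·R ≈ 19.417 × 1.7709 ≈ 34.386 μg/mL.

34.4 μg/mL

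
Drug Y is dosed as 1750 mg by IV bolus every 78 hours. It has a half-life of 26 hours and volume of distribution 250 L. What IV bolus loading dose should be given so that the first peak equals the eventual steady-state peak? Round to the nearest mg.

2000 mg

f = (1/2)^(78/26) ≈ 0.125000; accumulation ratio R = 1/(1−f) ≈ 1.14286.
Loading dose to hit Cmax,ss on first dose: D_load = D_maint·R ≈ 1750 × 1.14286 ≈ 2000.00 mg.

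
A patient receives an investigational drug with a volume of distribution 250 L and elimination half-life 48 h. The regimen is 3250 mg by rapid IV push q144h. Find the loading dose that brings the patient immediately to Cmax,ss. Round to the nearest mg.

3714 mg

f = (1/2)^(144/48) ≈ 0.125000; accumulation ratio R = 1/(1−f) ≈ 1.14286.
Loading dose to hit Cmax,ss on first dose: D_load = D_maint·R ≈ 3250 × 1.14286 ≈ 3714.30 mg.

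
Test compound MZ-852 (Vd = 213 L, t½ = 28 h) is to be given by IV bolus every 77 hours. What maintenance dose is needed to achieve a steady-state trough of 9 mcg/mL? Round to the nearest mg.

10979 mg

τ/t½ = 77/28 ≈ 2.75, so f = (1/2)^(77/28) ≈ 0.148651.
Cmin,ss = (D/Vd)·f/(1−f), so D = Cmin,ss·Vd·(1−f)/f.
D = 9 × 213 × (1−f)/f ≈ 9 × 213 × 5.72717 ≈ 10978.98 mg.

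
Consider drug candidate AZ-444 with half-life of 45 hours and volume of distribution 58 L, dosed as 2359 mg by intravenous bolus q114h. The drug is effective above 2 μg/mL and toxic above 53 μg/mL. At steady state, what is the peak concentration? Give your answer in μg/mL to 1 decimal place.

Over one 114-h interval, 114/45 ≈ 2.5333 half-lives elapse, leaving f ≈ 0.1727 of each dose.
Accumulation ratio R = 1/(1 − f) ≈ 1/0.8273 ≈ 1.2088.
Each bolus raises the concentration by D/Vd = 2359/58 ≈ 40.672 μg/mL.
Steady-state peak Cmax,ss = C₀·R ≈ 40.672 × 1.2088 ≈ 49.164 μg/mL.
Peak 49.2 μg/mL vs MTC 53 μg/mL: below toxic threshold.

49.2 μg/mL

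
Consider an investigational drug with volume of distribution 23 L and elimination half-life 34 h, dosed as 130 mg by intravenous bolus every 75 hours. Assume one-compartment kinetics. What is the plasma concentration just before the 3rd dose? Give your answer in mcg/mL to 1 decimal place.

f = (1/2)^(τ/t½) = (1/2)^(75/34) ≈ 0.2168.
C₀ = D/Vd = 130/23 ≈ 5.652 mcg/mL.
Before the 3rd dose, 2 doses have been given. Superposition: Cmin = C₀·(f + f²).
≈ 5.652 × (0.2168 + 0.0470) ≈ 5.652 × 0.2638 ≈ 1.491 mcg/mL.

1.5 mcg/mL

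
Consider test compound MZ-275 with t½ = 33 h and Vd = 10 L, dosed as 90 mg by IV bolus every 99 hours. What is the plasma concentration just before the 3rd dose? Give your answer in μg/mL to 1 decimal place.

f = (1/2)^(τ/t½) = (1/2)^(99/33) ≈ 0.1250.
C₀ = D/Vd = 90/10 ≈ 9.000 μg/mL.
Before the 3rd dose, 2 doses have been given. Superposition: Cmin = C₀·(f + f²).
≈ 9.000 × (0.1250 + 0.0156) ≈ 9.000 × 0.1406 ≈ 1.265 μg/mL.

1.3 μg/mL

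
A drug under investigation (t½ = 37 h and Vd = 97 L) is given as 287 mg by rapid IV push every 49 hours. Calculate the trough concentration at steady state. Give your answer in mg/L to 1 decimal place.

2.0 mg/L

Over one 49-h interval, 49/37 ≈ 1.3243 half-lives elapse, leaving f ≈ 0.3993 of each dose.
Each bolus raises the concentration by D/Vd = 287/97 ≈ 2.959 mg/L.
Steady-state trough Cmin,ss = C₀·f/(1−f) ≈ 2.959 × 0.3993/0.6007 ≈ 1.967 mg/L.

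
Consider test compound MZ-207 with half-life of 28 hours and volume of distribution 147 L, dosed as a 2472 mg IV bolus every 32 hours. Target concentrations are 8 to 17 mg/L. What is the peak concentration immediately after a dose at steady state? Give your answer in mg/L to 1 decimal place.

τ/t½ = 32/28 ≈ 1.1429, so fraction remaining f = (1/2)^(32/28) ≈ 0.4529.
Accumulation ratio R = 1/(1 − f) ≈ 1/0.5471 ≈ 1.8278.
Each bolus raises the concentration by D/Vd = 2472/147 ≈ 16.816 mg/L.
Cmax,ss = C₀/(1 − f) ≈ 16.816/0.5471 ≈ 30.737 mg/L.
Peak 30.7 mg/L vs MTC 17 mg/L: exceeds toxic threshold.

30.7 mg/L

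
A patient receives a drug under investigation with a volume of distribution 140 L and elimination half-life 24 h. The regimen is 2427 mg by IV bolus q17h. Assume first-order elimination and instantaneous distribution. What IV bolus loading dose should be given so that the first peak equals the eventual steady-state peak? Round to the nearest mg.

f = (1/2)^(17/24) ≈ 0.612027; accumulation ratio R = 1/(1−f) ≈ 2.57750.
Loading dose to hit Cmax,ss on first dose: D_load = D_maint·R ≈ 2427 × 2.57750 ≈ 6255.59 mg.

6256 mg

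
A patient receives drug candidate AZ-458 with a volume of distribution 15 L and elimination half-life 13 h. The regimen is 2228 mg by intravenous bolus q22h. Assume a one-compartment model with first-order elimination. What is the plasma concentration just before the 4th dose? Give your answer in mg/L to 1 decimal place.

f = (1/2)^(τ/t½) = (1/2)^(22/13) ≈ 0.3094.
C₀ = D/Vd = 2228/15 ≈ 148.533 mg/L.
Before the 4th dose, 3 doses have been given. Superposition: Cmin = C₀·(f + f² + … + f^3).
≈ 148.533 × (0.3094 + 0.0957 + 0.0296) ≈ 148.533 × 0.4347 ≈ 64.567 mg/L.

64.6 mg/L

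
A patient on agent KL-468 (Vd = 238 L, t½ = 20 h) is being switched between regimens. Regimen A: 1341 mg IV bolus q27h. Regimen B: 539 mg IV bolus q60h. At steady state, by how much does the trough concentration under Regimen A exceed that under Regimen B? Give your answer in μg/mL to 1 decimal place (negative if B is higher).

3.3 μg/mL

Regimen A: f = (1/2)^(27/20) ≈ 0.3923; Cmin,ss = (1341/238)·f/(1−f) ≈ 3.637 μg/mL.
Regimen B: f = (1/2)^(60/20) ≈ 0.1250; Cmin,ss = (539/238)·f/(1−f) ≈ 0.324 μg/mL.
Difference ≈ 3.637 − 0.324 ≈ 3.313 μg/mL.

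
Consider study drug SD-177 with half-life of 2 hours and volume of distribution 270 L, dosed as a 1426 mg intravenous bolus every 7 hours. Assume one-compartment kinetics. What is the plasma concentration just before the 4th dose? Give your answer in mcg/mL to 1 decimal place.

0.5 mcg/mL

f = (1/2)^(τ/t½) = (1/2)^(7/2) ≈ 0.0884.
C₀ = D/Vd = 1426/270 ≈ 5.281 mcg/mL.
Before the 4th dose, 3 doses have been given. Superposition: Cmin = C₀·(f + f² + … + f^3).
≈ 5.281 × (0.0884 + 0.0078 + 0.0007) ≈ 5.281 × 0.0969 ≈ 0.512 mcg/mL.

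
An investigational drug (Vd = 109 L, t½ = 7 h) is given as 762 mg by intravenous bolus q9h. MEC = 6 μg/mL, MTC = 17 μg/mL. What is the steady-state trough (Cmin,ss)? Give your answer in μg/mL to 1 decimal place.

Over one 9-h interval, 9/7 ≈ 1.2857 half-lives elapse, leaving f ≈ 0.4102 of each dose.
Single-dose peak C₀ = D/Vd = 762/109 ≈ 6.991 μg/mL.
Steady-state trough Cmin,ss = C₀·f/(1−f) ≈ 6.991 × 0.4102/0.5898 ≈ 4.862 μg/mL.
Trough 4.9 μg/mL vs MEC 6 μg/mL: subtherapeutic.

4.9 μg/mL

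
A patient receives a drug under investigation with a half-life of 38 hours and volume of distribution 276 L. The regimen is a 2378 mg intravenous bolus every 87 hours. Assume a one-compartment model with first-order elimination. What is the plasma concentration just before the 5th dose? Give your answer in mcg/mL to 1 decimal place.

2.2 mcg/mL

f = (1/2)^(τ/t½) = (1/2)^(87/38) ≈ 0.2046.
C₀ = D/Vd = 2378/276 ≈ 8.616 mcg/mL.
Before the 5th dose, 4 doses have been given. Superposition: Cmin = C₀·(f + f² + … + f^4).
≈ 8.616 × (0.2046 + 0.0419 + 0.0086 + 0.0018) ≈ 8.616 × 0.2569 ≈ 2.213 mcg/mL.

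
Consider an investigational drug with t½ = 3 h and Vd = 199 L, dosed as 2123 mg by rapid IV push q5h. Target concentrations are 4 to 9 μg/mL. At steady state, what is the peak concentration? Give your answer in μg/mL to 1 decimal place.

Over one 5-h interval, 5/3 ≈ 1.6667 half-lives elapse, leaving f ≈ 0.3150 of each dose.
At steady state, accumulation factor R = 1/(1 − e^(−kτ)) ≈ 1.4599.
Single-dose peak C₀ = D/Vd = 2123/199 ≈ 10.668 μg/mL.
Cmax,ss = C₀/(1 − f) ≈ 10.668/0.6850 ≈ 15.574 μg/mL.
Peak 15.6 μg/mL vs MTC 9 μg/mL: exceeds toxic threshold.

15.6 μg/mL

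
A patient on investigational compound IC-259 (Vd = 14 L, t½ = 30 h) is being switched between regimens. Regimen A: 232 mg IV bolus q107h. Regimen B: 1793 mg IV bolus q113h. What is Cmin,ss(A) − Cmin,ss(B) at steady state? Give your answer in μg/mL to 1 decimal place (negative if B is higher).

Regimen A: f = (1/2)^(107/30) ≈ 0.0844; Cmin,ss = (232/14)·f/(1−f) ≈ 1.528 μg/mL.
Regimen B: f = (1/2)^(113/30) ≈ 0.0735; Cmin,ss = (1793/14)·f/(1−f) ≈ 10.160 μg/mL.
Difference ≈ 1.528 − 10.160 ≈ -8.632 μg/mL.

-8.6 μg/mL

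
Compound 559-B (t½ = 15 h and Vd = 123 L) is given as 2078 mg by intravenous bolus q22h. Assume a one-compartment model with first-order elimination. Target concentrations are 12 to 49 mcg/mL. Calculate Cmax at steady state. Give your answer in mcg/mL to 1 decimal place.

26.5 mcg/mL

Over one 22-h interval, 22/15 ≈ 1.4667 half-lives elapse, leaving f ≈ 0.3618 of each dose.
Accumulation ratio R = 1/(1 − f) ≈ 1/0.6382 ≈ 1.5669.
Each bolus raises the concentration by D/Vd = 2078/123 ≈ 16.894 mcg/mL.
Steady-state peak Cmax,ss = C₀·R ≈ 16.894 × 1.5669 ≈ 26.471 mcg/mL.
Peak 26.5 mcg/mL vs MTC 49 mcg/mL: below toxic threshold.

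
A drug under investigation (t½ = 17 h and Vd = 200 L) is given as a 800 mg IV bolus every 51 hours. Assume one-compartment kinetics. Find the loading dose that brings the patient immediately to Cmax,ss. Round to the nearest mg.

f = (1/2)^(51/17) ≈ 0.125000; accumulation ratio R = 1/(1−f) ≈ 1.14286.
Loading dose to hit Cmax,ss on first dose: D_load = D_maint·R ≈ 800 × 1.14286 ≈ 914.29 mg.

914 mg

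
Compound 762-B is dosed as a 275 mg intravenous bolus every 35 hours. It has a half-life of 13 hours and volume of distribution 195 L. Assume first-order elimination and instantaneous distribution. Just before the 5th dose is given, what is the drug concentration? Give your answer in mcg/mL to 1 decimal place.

0.3 mcg/mL

f = (1/2)^(τ/t½) = (1/2)^(35/13) ≈ 0.1547.
C₀ = D/Vd = 275/195 ≈ 1.410 mcg/mL.
Before the 5th dose, 4 doses have been given. Superposition: Cmin = C₀·(f + f² + … + f^4).
≈ 1.410 × (0.1547 + 0.0239 + 0.0037 + 0.0006) ≈ 1.410 × 0.1829 ≈ 0.258 mcg/mL.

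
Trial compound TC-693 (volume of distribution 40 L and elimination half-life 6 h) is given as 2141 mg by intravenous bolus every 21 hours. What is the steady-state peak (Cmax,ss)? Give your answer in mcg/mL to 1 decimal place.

58.7 mcg/mL

k = ln2/t½ = ln2/6 ≈ 0.115525 h⁻¹; fraction remaining f = e^(−kτ) = e^(−0.115525×21) ≈ 0.0884.
Accumulation ratio R = 1/(1 − f) ≈ 1/0.9116 ≈ 1.0970.
Each bolus raises the concentration by D/Vd = 2141/40 ≈ 53.525 mcg/mL.
Steady-state peak Cmax,ss = C₀·R ≈ 53.525 × 1.0970 ≈ 58.717 mcg/mL.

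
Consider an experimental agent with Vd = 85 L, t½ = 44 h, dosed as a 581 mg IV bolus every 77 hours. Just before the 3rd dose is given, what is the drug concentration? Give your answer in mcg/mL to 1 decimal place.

2.6 mcg/mL

f = (1/2)^(τ/t½) = (1/2)^(77/44) ≈ 0.2973.
C₀ = D/Vd = 581/85 ≈ 6.835 mcg/mL.
Before the 3rd dose, 2 doses have been given. Superposition: Cmin = C₀·(f + f²).
≈ 6.835 × (0.2973 + 0.0884) ≈ 6.835 × 0.3857 ≈ 2.636 mcg/mL.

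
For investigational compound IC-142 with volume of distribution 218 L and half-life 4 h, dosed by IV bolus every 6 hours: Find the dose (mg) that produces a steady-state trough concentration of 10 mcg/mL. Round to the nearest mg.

τ/t½ = 6/4 ≈ 1.5, so f = (1/2)^(6/4) ≈ 0.353553.
Cmin,ss = (D/Vd)·f/(1−f), so D = Cmin,ss·Vd·(1−f)/f.
D = 10 × 218 × (1−f)/f ≈ 10 × 218 × 1.82843 ≈ 3985.98 mg.

3986 mg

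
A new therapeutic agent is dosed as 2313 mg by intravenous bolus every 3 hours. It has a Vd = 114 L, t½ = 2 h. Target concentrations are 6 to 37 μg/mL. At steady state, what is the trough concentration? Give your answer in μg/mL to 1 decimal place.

11.1 μg/mL

k = ln2/t½ = ln2/2 ≈ 0.346574 h⁻¹; fraction remaining f = e^(−kτ) = e^(−0.346574×3) ≈ 0.3536.
Accumulation ratio R = 1/(1 − f) ≈ 1/0.6464 ≈ 1.5470.
Each bolus raises the concentration by D/Vd = 2313/114 ≈ 20.289 μg/mL.
Cmax,ss = C₀/(1 − f) ≈ 20.289/0.6464 ≈ 31.388 μg/mL.
Steady-state trough Cmin,ss = Cmax,ss·f ≈ 31.388 × 0.3536 ≈ 11.099 μg/mL.
Trough 11.1 μg/mL vs MEC 6 μg/mL: adequate.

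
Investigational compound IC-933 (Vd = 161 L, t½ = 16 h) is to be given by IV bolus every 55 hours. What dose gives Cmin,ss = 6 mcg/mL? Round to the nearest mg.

τ/t½ = 55/16 ≈ 3.4375, so f = (1/2)^(55/16) ≈ 0.092302.
Cmin,ss = (D/Vd)·f/(1−f), so D = Cmin,ss·Vd·(1−f)/f.
D = 6 × 161 × (1−f)/f ≈ 6 × 161 × 9.83400 ≈ 9499.64 mg.

9500 mg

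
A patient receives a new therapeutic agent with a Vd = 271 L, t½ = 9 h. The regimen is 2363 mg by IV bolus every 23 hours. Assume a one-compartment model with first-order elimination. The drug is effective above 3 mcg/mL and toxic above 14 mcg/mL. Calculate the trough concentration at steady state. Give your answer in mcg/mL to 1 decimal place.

1.8 mcg/mL

Over one 23-h interval, 23/9 ≈ 2.5556 half-lives elapse, leaving f ≈ 0.1701 of each dose.
Each bolus raises the concentration by D/Vd = 2363/271 ≈ 8.720 mcg/mL.
Steady-state trough Cmin,ss = C₀·f/(1−f) ≈ 8.720 × 0.1701/0.8299 ≈ 1.787 mcg/mL.
Trough 1.8 mcg/mL vs MEC 3 mcg/mL: subtherapeutic.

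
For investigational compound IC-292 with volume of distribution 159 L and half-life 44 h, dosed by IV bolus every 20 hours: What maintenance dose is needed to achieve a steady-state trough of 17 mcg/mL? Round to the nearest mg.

τ/t½ = 20/44 ≈ 0.45455, so f = (1/2)^(20/44) ≈ 0.729740.
Cmin,ss = (D/Vd)·f/(1−f), so D = Cmin,ss·Vd·(1−f)/f.
D = 17 × 159 × (1−f)/f ≈ 17 × 159 × 0.37035 ≈ 1001.06 mg.

1001 mg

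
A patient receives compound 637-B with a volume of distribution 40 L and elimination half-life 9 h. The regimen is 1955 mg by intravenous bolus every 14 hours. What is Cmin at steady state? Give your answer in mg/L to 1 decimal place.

25.2 mg/L

k = ln2/t½ = ln2/9 ≈ 0.077016 h⁻¹; fraction remaining f = e^(−kτ) = e^(−0.077016×14) ≈ 0.3402.
Accumulation ratio R = 1/(1 − f) ≈ 1/0.6598 ≈ 1.5156.
Each bolus raises the concentration by D/Vd = 1955/40 ≈ 48.875 mg/L.
Cmax,ss = C₀/(1 − f) ≈ 48.875/0.6598 ≈ 74.075 mg/L.
One interval later, Cmin,ss = Cmax,ss·e^(−kτ) ≈ 74.075 × 0.3402 ≈ 25.200 mg/L.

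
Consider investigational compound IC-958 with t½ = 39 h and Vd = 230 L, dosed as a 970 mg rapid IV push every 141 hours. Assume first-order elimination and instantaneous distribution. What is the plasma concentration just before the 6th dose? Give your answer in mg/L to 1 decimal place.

0.4 mg/L

f = (1/2)^(τ/t½) = (1/2)^(141/39) ≈ 0.0816.
C₀ = D/Vd = 970/230 ≈ 4.217 mg/L.
Before the 6th dose, 5 doses have been given. Superposition: Cmin = C₀·(f + f² + … + f^5).
≈ 4.217 × (0.0816 + 0.0067 + 0.0005 + 0.0000 + 0.0000) ≈ 4.217 × 0.0888 ≈ 0.374 mg/L.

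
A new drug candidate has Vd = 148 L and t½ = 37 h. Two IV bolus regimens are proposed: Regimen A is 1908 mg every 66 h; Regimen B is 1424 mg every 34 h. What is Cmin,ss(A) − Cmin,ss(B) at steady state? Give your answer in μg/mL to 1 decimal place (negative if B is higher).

Regimen A: f = (1/2)^(66/37) ≈ 0.2904; Cmin,ss = (1908/148)·f/(1−f) ≈ 5.276 μg/mL.
Regimen B: f = (1/2)^(34/37) ≈ 0.5289; Cmin,ss = (1424/148)·f/(1−f) ≈ 10.802 μg/mL.
Difference ≈ 5.276 − 10.802 ≈ -5.526 μg/mL.

-5.5 μg/mL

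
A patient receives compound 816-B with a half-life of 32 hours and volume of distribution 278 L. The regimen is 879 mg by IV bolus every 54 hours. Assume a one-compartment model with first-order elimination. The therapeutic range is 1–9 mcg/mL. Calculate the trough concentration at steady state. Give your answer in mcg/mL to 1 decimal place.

τ/t½ = 54/32 ≈ 1.6875, so fraction remaining f = (1/2)^(54/32) ≈ 0.3105.
Accumulation ratio R = 1/(1 − f) ≈ 1/0.6895 ≈ 1.4503.
Each bolus raises the concentration by D/Vd = 879/278 ≈ 3.162 mcg/mL.
Steady-state peak Cmax,ss = C₀·R ≈ 3.162 × 1.4503 ≈ 4.586 mcg/mL.
Steady-state trough Cmin,ss = Cmax,ss·f ≈ 4.586 × 0.3105 ≈ 1.424 mcg/mL.
Trough 1.4 mcg/mL vs MEC 1 mcg/mL: adequate.

1.4 mcg/mL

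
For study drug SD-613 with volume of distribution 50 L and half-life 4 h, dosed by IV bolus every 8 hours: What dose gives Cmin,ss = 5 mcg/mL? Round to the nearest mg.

τ/t½ = 8/4 ≈ 2, so f = (1/2)^(8/4) ≈ 0.250000.
Cmin,ss = (D/Vd)·f/(1−f), so D = Cmin,ss·Vd·(1−f)/f.
D = 5 × 50 × (1−f)/f ≈ 5 × 50 × 3.00000 ≈ 750.00 mg.

750 mg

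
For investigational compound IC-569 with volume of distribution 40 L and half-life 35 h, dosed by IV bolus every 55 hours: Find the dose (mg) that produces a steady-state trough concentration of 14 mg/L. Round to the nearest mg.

τ/t½ = 55/35 ≈ 1.5714, so f = (1/2)^(55/35) ≈ 0.336475.
Cmin,ss = (D/Vd)·f/(1−f), so D = Cmin,ss·Vd·(1−f)/f.
D = 14 × 40 × (1−f)/f ≈ 14 × 40 × 1.97199 ≈ 1104.31 mg.

1104 mg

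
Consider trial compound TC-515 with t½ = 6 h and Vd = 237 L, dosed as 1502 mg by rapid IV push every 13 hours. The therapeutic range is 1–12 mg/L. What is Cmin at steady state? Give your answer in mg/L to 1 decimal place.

Over one 13-h interval, 13/6 ≈ 2.1667 half-lives elapse, leaving f ≈ 0.2227 of each dose.
Each bolus raises the concentration by D/Vd = 1502/237 ≈ 6.338 mg/L.
Steady-state trough Cmin,ss = C₀·f/(1−f) ≈ 6.338 × 0.2227/0.7773 ≈ 1.816 mg/L.
Trough 1.8 mg/L vs MEC 1 mg/L: adequate.

1.8 mg/L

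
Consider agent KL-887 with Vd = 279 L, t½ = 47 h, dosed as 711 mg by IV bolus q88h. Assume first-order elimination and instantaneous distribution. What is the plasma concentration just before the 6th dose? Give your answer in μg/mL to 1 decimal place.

1.0 μg/mL

f = (1/2)^(τ/t½) = (1/2)^(88/47) ≈ 0.2731.
C₀ = D/Vd = 711/279 ≈ 2.548 μg/mL.
Before the 6th dose, 5 doses have been given. Superposition: Cmin = C₀·(f + f² + … + f^5).
≈ 2.548 × (0.2731 + 0.0746 + 0.0204 + 0.0056 + 0.0015) ≈ 2.548 × 0.3752 ≈ 0.956 μg/mL.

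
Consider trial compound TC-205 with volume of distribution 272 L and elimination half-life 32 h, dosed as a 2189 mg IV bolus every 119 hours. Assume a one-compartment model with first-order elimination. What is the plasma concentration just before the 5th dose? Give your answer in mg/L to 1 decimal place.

f = (1/2)^(τ/t½) = (1/2)^(119/32) ≈ 0.0760.
C₀ = D/Vd = 2189/272 ≈ 8.048 mg/L.
Before the 5th dose, 4 doses have been given. Superposition: Cmin = C₀·(f + f² + … + f^4).
≈ 8.048 × (0.0760 + 0.0058 + 0.0004 + 0.0000) ≈ 8.048 × 0.0822 ≈ 0.662 mg/L.

0.7 mg/L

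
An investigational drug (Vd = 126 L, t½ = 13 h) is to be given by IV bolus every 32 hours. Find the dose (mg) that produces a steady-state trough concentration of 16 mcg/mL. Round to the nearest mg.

τ/t½ = 32/13 ≈ 2.4615, so f = (1/2)^(32/13) ≈ 0.181553.
Cmin,ss = (D/Vd)·f/(1−f), so D = Cmin,ss·Vd·(1−f)/f.
D = 16 × 126 × (1−f)/f ≈ 16 × 126 × 4.50803 ≈ 9088.19 mg.

9088 mg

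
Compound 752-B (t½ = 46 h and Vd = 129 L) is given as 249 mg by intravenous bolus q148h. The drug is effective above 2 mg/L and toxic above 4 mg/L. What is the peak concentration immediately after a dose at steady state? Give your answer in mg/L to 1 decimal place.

2.2 mg/L

k = ln2/t½ = ln2/46 ≈ 0.015068 h⁻¹; fraction remaining f = e^(−kτ) = e^(−0.015068×148) ≈ 0.1075.
Accumulation ratio R = 1/(1 − f) ≈ 1/0.8925 ≈ 1.1204.
Each bolus raises the concentration by D/Vd = 249/129 ≈ 1.930 mg/L.
Steady-state peak Cmax,ss = C₀·R ≈ 1.930 × 1.1204 ≈ 2.162 mg/L.
Peak 2.2 mg/L vs MTC 4 mg/L: below toxic threshold.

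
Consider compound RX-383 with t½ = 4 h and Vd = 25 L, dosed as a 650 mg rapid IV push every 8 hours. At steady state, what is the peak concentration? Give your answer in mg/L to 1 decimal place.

The dosing interval is 2 half-lives, so f = 2^(−2) = 0.25.
At steady state, R = 1/(1 − 0.25) = 4/3.
Single-dose peak C₀ = D/Vd = 650/25 = 26 mg/L.
Steady-state peak Cmax,ss = C₀·R = 26 × 4/3 ≈ 34.667 mg/L.

34.7 mg/L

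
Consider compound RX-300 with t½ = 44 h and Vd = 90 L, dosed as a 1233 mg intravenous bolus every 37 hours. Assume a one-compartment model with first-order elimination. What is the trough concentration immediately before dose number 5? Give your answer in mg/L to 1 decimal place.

f = (1/2)^(τ/t½) = (1/2)^(37/44) ≈ 0.5583.
C₀ = D/Vd = 1233/90 ≈ 13.700 mg/L.
Before the 5th dose, 4 doses have been given. Superposition: Cmin = C₀·(f + f² + … + f^4).
≈ 13.700 × (0.5583 + 0.3117 + 0.1740 + 0.0972) ≈ 13.700 × 1.1412 ≈ 15.634 mg/L.

15.6 mg/L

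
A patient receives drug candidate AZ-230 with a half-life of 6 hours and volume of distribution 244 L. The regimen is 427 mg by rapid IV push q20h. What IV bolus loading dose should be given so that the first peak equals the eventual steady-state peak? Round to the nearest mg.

f = (1/2)^(20/6) ≈ 0.099213; accumulation ratio R = 1/(1−f) ≈ 1.11014.
Loading dose to hit Cmax,ss on first dose: D_load = D_maint·R ≈ 427 × 1.11014 ≈ 474.03 mg.

474 mg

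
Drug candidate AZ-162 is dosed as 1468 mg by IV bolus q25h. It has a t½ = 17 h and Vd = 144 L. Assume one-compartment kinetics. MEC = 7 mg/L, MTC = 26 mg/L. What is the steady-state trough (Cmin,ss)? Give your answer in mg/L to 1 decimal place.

Over one 25-h interval, 25/17 ≈ 1.4706 half-lives elapse, leaving f ≈ 0.3608 of each dose.
At steady state, accumulation factor R = 1/(1 − e^(−kτ)) ≈ 1.5645.
Single-dose peak C₀ = D/Vd = 1468/144 ≈ 10.194 mg/L.
Steady-state peak Cmax,ss = C₀·R ≈ 10.194 × 1.5645 ≈ 15.949 mg/L.
Steady-state trough Cmin,ss = Cmax,ss·f ≈ 15.949 × 0.3608 ≈ 5.754 mg/L.
Trough 5.8 mg/L vs MEC 7 mg/L: subtherapeutic.

5.8 mg/L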